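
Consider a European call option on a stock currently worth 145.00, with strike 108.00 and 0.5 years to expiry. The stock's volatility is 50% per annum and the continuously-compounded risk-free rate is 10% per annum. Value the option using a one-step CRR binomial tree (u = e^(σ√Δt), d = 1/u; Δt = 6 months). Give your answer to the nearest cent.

45.30

CRR parameters: u = e^(σ√Δt) = e^(0.5·√0.5) = 1.4241, d = 1/u = 0.7022
Per-period rate: rΔt = 0.1·0.5 = 0.05, so R = e^0.05 = 1.0513
Risk-neutral probability p = (e^0.05 − 0.7022)/(1.4241 − 0.7022) = 0.3491/0.7219 = 0.4835
Terminal stock prices: S_u = 206.5, S_d = 101.8
Terminal payoffs (S − K): max(98.5, 0) = 98.5, max(-6.183, 0) = 0
Node 0 (S = 145): V_0 = e^(−0.05)·[0.4835·98.4973 + 0.5165·0.0000] = 45.3046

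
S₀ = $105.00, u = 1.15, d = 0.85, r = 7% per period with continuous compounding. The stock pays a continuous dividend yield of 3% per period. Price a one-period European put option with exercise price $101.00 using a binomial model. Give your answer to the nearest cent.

$3.99

Per-period risk-free factor R = e^0.07 = 1.0725; dividend-adjusted growth = e^(0.07−0.03) = 1.0408.
Risk-neutral probability p = (1.0408 − 0.85)/(1.15 − 0.85) = 0.1908/0.3000 = 0.6360
Terminal stock prices: S_u = 120.7, S_d = 89.25
Terminal payoffs (K − S): max(-19.75, 0) = 0, max(11.75, 0) = 11.75
Node 0 (S = 105): V_0 = e^(−0.07)·[0.6360·0.0000 + 0.3640·11.7500] = 3.9875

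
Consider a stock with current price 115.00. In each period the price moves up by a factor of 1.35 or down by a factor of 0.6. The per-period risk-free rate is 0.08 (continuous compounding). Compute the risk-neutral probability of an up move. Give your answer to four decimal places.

Risk-neutral probability p = (e^0.08 − 0.6)/(1.35 − 0.6) = 0.4833/0.7500 = 0.6444

p = 0.6444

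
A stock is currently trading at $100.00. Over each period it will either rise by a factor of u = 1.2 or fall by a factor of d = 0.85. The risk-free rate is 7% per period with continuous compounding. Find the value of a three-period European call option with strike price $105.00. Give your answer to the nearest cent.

Risk-neutral probability p = (e^0.07 − 0.85)/(1.2 − 0.85) = 0.2225/0.3500 = 0.6357
Terminal stock prices: S_uuu = 172.8, S_uud = 122.4, S_udd = 86.7, S_ddd = 61.41
Terminal payoffs (S − K): max(67.8, 0) = 67.8, max(17.4, 0) = 17.4, max(-18.3, 0) = 0, max(-43.59, 0) = 0
Node uu (S = 144): V_uu = e^(−0.07)·[0.6357·67.8000 + 0.3643·17.4000] = 46.0986
Node ud (S = 102): V_ud = e^(−0.07)·[0.6357·17.4000 + 0.3643·0.0000] = 10.3140
Node dd (S = 72.25): V_dd = e^(−0.07)·[0.6357·0.0000 + 0.3643·0.0000] = 0.0000
Node u (S = 120): V_u = e^(−0.07)·[0.6357·46.0986 + 0.3643·10.3140] = 30.8283
Node d (S = 85): V_d = e^(−0.07)·[0.6357·10.3140 + 0.3643·0.0000] = 6.1137
Node 0 (S = 100): V_0 = e^(−0.07)·[0.6357·30.8283 + 0.3643·6.1137] = 20.3502

$20.35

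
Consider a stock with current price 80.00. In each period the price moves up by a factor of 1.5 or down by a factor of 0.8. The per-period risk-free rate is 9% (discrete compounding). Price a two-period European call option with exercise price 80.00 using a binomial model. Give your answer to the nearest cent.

20.98

Risk-neutral probability p = (1 + 0.09 − 0.8)/(1.5 − 0.8) = 0.2900/0.7000 = 0.4143
Terminal stock prices: S_uu = 180, S_ud = 96, S_dd = 51.2
Terminal payoffs (S − K): max(100, 0) = 100, max(16, 0) = 16, max(-28.8, 0) = 0
Node u (S = 120): V_u = 1/1.09·[0.4143·100.0000 + 0.5857·16.0000] = 46.6055
Node d (S = 64): V_d = 1/1.09·[0.4143·16.0000 + 0.5857·0.0000] = 6.0813
Node 0 (S = 80): V_0 = 1/1.09·[0.4143·46.6055 + 0.5857·6.0813] = 20.9815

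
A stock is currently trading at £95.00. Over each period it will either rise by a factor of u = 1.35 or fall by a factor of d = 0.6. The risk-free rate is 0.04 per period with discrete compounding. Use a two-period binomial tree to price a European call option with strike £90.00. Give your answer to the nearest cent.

Risk-neutral probability p = (1 + 0.04 − 0.6)/(1.35 − 0.6) = 0.4400/0.7500 = 0.5867
Terminal stock prices: S_uu = 173.1, S_ud = 76.95, S_dd = 34.2
Terminal payoffs (S − K): max(83.14, 0) = 83.14, max(-13.05, 0) = 0, max(-55.8, 0) = 0
Node u (S = 128.2): V_u = 1/1.04·[0.5867·83.1375 + 0.4133·0.0000] = 46.8981
Node d (S = 57): V_d = 1/1.04·[0.5867·0.0000 + 0.4133·0.0000] = 0.0000
Node 0 (S = 95): V_0 = 1/1.04·[0.5867·46.8981 + 0.4133·0.0000] = 26.4553

£26.46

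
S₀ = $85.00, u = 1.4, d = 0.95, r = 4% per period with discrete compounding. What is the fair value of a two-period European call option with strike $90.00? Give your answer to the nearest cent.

$9.65

Risk-neutral probability p = (1 + 0.04 − 0.95)/(1.4 − 0.95) = 0.0900/0.4500 = 0.2000
Terminal stock prices: S_uu = 166.6, S_ud = 113, S_dd = 76.71
Terminal payoffs (S − K): max(76.6, 0) = 76.6, max(23.05, 0) = 23.05, max(-13.29, 0) = 0
Node u (S = 119): V_u = 1/1.04·[0.2000·76.6000 + 0.8000·23.0500] = 32.4615
Node d (S = 80.75): V_d = 1/1.04·[0.2000·23.0500 + 0.8000·0.0000] = 4.4327
Node 0 (S = 85): V_0 = 1/1.04·[0.2000·32.4615 + 0.8000·4.4327] = 9.6524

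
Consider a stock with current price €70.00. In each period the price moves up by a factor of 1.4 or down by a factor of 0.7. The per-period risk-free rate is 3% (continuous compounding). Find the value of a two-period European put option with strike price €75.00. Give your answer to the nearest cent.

€13.69

Risk-neutral probability p = (e^0.03 − 0.7)/(1.4 − 0.7) = 0.3305/0.7000 = 0.4721
Terminal stock prices: S_uu = 137.2, S_ud = 68.6, S_dd = 34.3
Terminal payoffs (K − S): max(-62.2, 0) = 0, max(6.4, 0) = 6.4, max(40.7, 0) = 40.7
Node u (S = 98): V_u = e^(−0.03)·[0.4721·0.0000 + 0.5279·6.4000] = 3.2788
Node d (S = 49): V_d = e^(−0.03)·[0.4721·6.4000 + 0.5279·40.7000] = 23.7834
Node 0 (S = 70): V_0 = e^(−0.03)·[0.4721·3.2788 + 0.5279·23.7834] = 13.6868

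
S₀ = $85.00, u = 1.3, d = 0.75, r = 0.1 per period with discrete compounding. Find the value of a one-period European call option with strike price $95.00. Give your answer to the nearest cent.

$8.97

Risk-neutral probability p = (1 + 0.1 − 0.75)/(1.3 − 0.75) = 0.3500/0.5500 = 0.6364
Terminal stock prices: S_u = 110.5, S_d = 63.75
Terminal payoffs (S − K): max(15.5, 0) = 15.5, max(-31.25, 0) = 0
Node 0 (S = 85): V_0 = 1/1.1·[0.6364·15.5000 + 0.3636·0.0000] = 8.9669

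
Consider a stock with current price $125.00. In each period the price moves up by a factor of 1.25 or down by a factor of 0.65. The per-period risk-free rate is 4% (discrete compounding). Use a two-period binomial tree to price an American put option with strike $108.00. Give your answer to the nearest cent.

Risk-neutral probability p = (1 + 0.04 − 0.65)/(1.25 − 0.65) = 0.3900/0.6000 = 0.6500
Terminal stock prices: S_uu = 195.3, S_ud = 101.6, S_dd = 52.81
Terminal payoffs (K − S): max(-87.31, 0) = 0, max(6.438, 0) = 6.438, max(55.19, 0) = 55.19
Node u (S = 156.2): continuation = 1/1.04·[0.6500·0.0000 + 0.3500·6.4375] = 2.1665; exercise value = 0.0000 ≤ continuation, so V_u = 2.1665
Node d (S = 81.25): continuation = 1/1.04·[0.6500·6.4375 + 0.3500·55.1875] = 22.5962; exercise value = 26.7500 > continuation, so V_d = 26.7500 (exercise)
Node 0 (S = 125): continuation = 1/1.04·[0.6500·2.1665 + 0.3500·26.7500] = 10.3564; exercise value = 0.0000 ≤ continuation, so V_0 = 10.3564

$10.36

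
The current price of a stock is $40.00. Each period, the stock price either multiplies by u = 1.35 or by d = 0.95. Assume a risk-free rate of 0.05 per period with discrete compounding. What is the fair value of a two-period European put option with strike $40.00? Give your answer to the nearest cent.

Risk-neutral probability p = (1 + 0.05 − 0.95)/(1.35 − 0.95) = 0.1000/0.4000 = 0.2500
Terminal stock prices: S_uu = 72.9, S_ud = 51.3, S_dd = 36.1
Terminal payoffs (K − S): max(-32.9, 0) = 0, max(-11.3, 0) = 0, max(3.9, 0) = 3.9
Node u (S = 54): V_u = 1/1.05·[0.2500·0.0000 + 0.7500·0.0000] = 0.0000
Node d (S = 38): V_d = 1/1.05·[0.2500·0.0000 + 0.7500·3.9000] = 2.7857
Node 0 (S = 40): V_0 = 1/1.05·[0.2500·0.0000 + 0.7500·2.7857] = 1.9898

$1.99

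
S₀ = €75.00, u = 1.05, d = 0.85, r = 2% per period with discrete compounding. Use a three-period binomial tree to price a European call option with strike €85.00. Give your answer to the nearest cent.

Risk-neutral probability p = (1 + 0.02 − 0.85)/(1.05 − 0.85) = 0.1700/0.2000 = 0.8500
Terminal stock prices: S_uuu = 86.82, S_uud = 70.28, S_udd = 56.9, S_ddd = 46.06
Terminal payoffs (S − K): max(1.822, 0) = 1.822, max(-14.72, 0) = 0, max(-28.1, 0) = 0, max(-38.94, 0) = 0
Node uu (S = 82.69): V_uu = 1/1.02·[0.8500·1.8219 + 0.1500·0.0000] = 1.5182
Node ud (S = 66.94): V_ud = 1/1.02·[0.8500·0.0000 + 0.1500·0.0000] = 0.0000
Node dd (S = 54.19): V_dd = 1/1.02·[0.8500·0.0000 + 0.1500·0.0000] = 0.0000
Node u (S = 78.75): V_u = 1/1.02·[0.8500·1.5182 + 0.1500·0.0000] = 1.2652
Node d (S = 63.75): V_d = 1/1.02·[0.8500·0.0000 + 0.1500·0.0000] = 0.0000
Node 0 (S = 75): V_0 = 1/1.02·[0.8500·1.2652 + 0.1500·0.0000] = 1.0543

€1.05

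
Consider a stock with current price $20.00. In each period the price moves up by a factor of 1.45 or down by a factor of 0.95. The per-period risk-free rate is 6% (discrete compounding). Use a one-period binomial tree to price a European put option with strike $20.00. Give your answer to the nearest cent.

Risk-neutral probability p = (1 + 0.06 − 0.95)/(1.45 − 0.95) = 0.1100/0.5000 = 0.2200
Terminal stock prices: S_u = 29, S_d = 19
Terminal payoffs (K − S): max(-9, 0) = 0, max(1, 0) = 1
Node 0 (S = 20): V_0 = 1/1.06·[0.2200·0.0000 + 0.7800·1.0000] = 0.7358

$0.74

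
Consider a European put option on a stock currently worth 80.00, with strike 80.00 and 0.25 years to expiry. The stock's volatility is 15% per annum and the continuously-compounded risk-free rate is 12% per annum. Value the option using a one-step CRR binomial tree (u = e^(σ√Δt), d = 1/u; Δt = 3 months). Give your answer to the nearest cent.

CRR parameters: u = e^(σ√Δt) = e^(0.15·√0.25) = 1.0779, d = 1/u = 0.9277
Per-period rate: rΔt = 0.12·0.25 = 0.03, so R = e^0.03 = 1.0305
Risk-neutral probability p = (e^0.03 − 0.9277)/(1.0779 − 0.9277) = 0.1027/0.1501 = 0.6841
Terminal stock prices: S_u = 86.23, S_d = 74.22
Terminal payoffs (K − S): max(-6.231, 0) = 0, max(5.781, 0) = 5.781
Node 0 (S = 80): V_0 = e^(−0.03)·[0.6841·0.0000 + 0.3159·5.7805] = 1.7721

1.77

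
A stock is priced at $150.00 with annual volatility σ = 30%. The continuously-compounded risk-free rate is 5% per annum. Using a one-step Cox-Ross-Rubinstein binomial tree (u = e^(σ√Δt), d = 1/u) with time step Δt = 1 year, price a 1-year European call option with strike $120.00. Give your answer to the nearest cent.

$39.99

CRR parameters: u = e^(σ√Δt) = e^(0.3·√1) = 1.3499, d = 1/u = 0.7408
Per-period rate: rΔt = 0.05·1 = 0.05, so R = e^0.05 = 1.0513
Risk-neutral probability p = (e^0.05 − 0.7408)/(1.3499 − 0.7408) = 0.3105/0.6090 = 0.5097
Terminal stock prices: S_u = 202.5, S_d = 111.1
Terminal payoffs (S − K): max(82.48, 0) = 82.48, max(-8.877, 0) = 0
Node 0 (S = 150): V_0 = e^(−0.05)·[0.5097·82.4788 + 0.4903·0.0000] = 39.9924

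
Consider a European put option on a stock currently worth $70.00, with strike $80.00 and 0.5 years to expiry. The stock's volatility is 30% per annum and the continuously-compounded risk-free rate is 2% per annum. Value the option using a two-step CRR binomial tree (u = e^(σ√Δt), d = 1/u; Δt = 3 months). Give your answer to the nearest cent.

CRR parameters: u = e^(σ√Δt) = e^(0.3·√0.25) = 1.1618, d = 1/u = 0.8607
Per-period rate: rΔt = 0.02·0.25 = 0.005, so R = e^0.005 = 1.0050
Risk-neutral probability p = (e^0.005 − 0.8607)/(1.1618 − 0.8607) = 0.1443/0.3011 = 0.4792
Terminal stock prices: S_uu = 94.49, S_ud = 70, S_dd = 51.86
Terminal payoffs (K − S): max(-14.49, 0) = 0, max(10, 0) = 10, max(28.14, 0) = 28.14
Node u (S = 81.33): V_u = e^(−0.005)·[0.4792·0.0000 + 0.5208·10.0000] = 5.1819
Node d (S = 60.25): V_d = e^(−0.005)·[0.4792·10.0000 + 0.5208·28.1427] = 19.3514
Node 0 (S = 70): V_0 = e^(−0.005)·[0.4792·5.1819 + 0.5208·19.3514] = 12.4985

$12.50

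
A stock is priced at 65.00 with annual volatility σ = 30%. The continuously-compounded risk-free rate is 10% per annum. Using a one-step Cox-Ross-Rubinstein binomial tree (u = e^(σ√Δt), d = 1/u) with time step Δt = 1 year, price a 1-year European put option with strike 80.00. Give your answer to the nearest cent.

11.58

CRR parameters: u = e^(σ√Δt) = e^(0.3·√1) = 1.3499, d = 1/u = 0.7408
Per-period rate: rΔt = 0.1·1 = 0.1, so R = e^0.1 = 1.1052
Risk-neutral probability p = (e^0.1 − 0.7408)/(1.3499 − 0.7408) = 0.3644/0.6090 = 0.5982
Terminal stock prices: S_u = 87.74, S_d = 48.15
Terminal payoffs (K − S): max(-7.741, 0) = 0, max(31.85, 0) = 31.85
Node 0 (S = 65): V_0 = e^(−0.1)·[0.5982·0.0000 + 0.4018·31.8468] = 11.5772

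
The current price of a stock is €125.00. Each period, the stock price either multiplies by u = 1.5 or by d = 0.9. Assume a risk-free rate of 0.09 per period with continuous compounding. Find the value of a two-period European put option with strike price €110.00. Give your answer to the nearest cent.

Risk-neutral probability p = (e^0.09 − 0.9)/(1.5 − 0.9) = 0.1942/0.6000 = 0.3236
Terminal stock prices: S_uu = 281.2, S_ud = 168.8, S_dd = 101.2
Terminal payoffs (K − S): max(-171.2, 0) = 0, max(-58.75, 0) = 0, max(8.75, 0) = 8.75
Node u (S = 187.5): V_u = e^(−0.09)·[0.3236·0.0000 + 0.6764·0.0000] = 0.0000
Node d (S = 112.5): V_d = e^(−0.09)·[0.3236·0.0000 + 0.6764·8.7500] = 5.4089
Node 0 (S = 125): V_0 = e^(−0.09)·[0.3236·0.0000 + 0.6764·5.4089] = 3.3436

€3.34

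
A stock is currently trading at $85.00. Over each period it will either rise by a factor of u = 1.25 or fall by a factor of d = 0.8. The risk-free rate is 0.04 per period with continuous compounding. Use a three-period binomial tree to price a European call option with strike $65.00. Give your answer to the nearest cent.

Risk-neutral probability p = (e^0.04 − 0.8)/(1.25 − 0.8) = 0.2408/0.4500 = 0.5351
Terminal stock prices: S_uuu = 166, S_uud = 106.2, S_udd = 68, S_ddd = 43.52
Terminal payoffs (S − K): max(101, 0) = 101, max(41.25, 0) = 41.25, max(3, 0) = 3, max(-21.48, 0) = 0
Node uu (S = 132.8): V_uu = e^(−0.04)·[0.5351·101.0156 + 0.4649·41.2500] = 70.3612
Node ud (S = 85): V_ud = e^(−0.04)·[0.5351·41.2500 + 0.4649·3.0000] = 22.5487
Node dd (S = 54.4): V_dd = e^(−0.04)·[0.5351·3.0000 + 0.4649·0.0000] = 1.5425
Node u (S = 106.2): V_u = e^(−0.04)·[0.5351·70.3612 + 0.4649·22.5487] = 46.2474
Node d (S = 68): V_d = e^(−0.04)·[0.5351·22.5487 + 0.4649·1.5425] = 12.2824
Node 0 (S = 85): V_0 = e^(−0.04)·[0.5351·46.2474 + 0.4649·12.2824] = 29.2640

$29.26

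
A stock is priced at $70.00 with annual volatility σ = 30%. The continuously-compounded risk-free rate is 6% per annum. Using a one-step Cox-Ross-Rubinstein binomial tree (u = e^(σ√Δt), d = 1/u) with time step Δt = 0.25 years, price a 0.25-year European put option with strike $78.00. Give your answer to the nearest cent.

$8.52

CRR parameters: u = e^(σ√Δt) = e^(0.3·√0.25) = 1.1618, d = 1/u = 0.8607
Per-period rate: rΔt = 0.06·0.25 = 0.015, so R = e^0.015 = 1.0151
Risk-neutral probability p = (e^0.015 − 0.8607)/(1.1618 − 0.8607) = 0.1544/0.3011 = 0.5128
Terminal stock prices: S_u = 81.33, S_d = 60.25
Terminal payoffs (K − S): max(-3.328, 0) = 0, max(17.75, 0) = 17.75
Node 0 (S = 70): V_0 = e^(−0.015)·[0.5128·0.0000 + 0.4872·17.7504] = 8.5200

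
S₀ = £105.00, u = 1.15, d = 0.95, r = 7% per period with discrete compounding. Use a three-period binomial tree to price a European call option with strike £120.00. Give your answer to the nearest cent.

Risk-neutral probability p = (1 + 0.07 − 0.95)/(1.15 − 0.95) = 0.1200/0.2000 = 0.6000
Terminal stock prices: S_uuu = 159.7, S_uud = 131.9, S_udd = 109, S_ddd = 90.02
Terminal payoffs (S − K): max(39.69, 0) = 39.69, max(11.92, 0) = 11.92, max(-11.02, 0) = 0, max(-29.98, 0) = 0
Node uu (S = 138.9): V_uu = 1/1.07·[0.6000·39.6919 + 0.4000·11.9194] = 26.7130
Node ud (S = 114.7): V_ud = 1/1.07·[0.6000·11.9194 + 0.4000·0.0000] = 6.6838
Node dd (S = 94.76): V_dd = 1/1.07·[0.6000·0.0000 + 0.4000·0.0000] = 0.0000
Node u (S = 120.7): V_u = 1/1.07·[0.6000·26.7130 + 0.4000·6.6838] = 17.4778
Node d (S = 99.75): V_d = 1/1.07·[0.6000·6.6838 + 0.4000·0.0000] = 3.7479
Node 0 (S = 105): V_0 = 1/1.07·[0.6000·17.4778 + 0.4000·3.7479] = 11.2017

£11.20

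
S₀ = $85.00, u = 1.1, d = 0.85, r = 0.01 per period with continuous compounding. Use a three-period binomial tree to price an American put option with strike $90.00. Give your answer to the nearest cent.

Risk-neutral probability p = (e^0.01 − 0.85)/(1.1 − 0.85) = 0.1601/0.2500 = 0.6402
Terminal stock prices: S_uuu = 113.1, S_uud = 87.42, S_udd = 67.55, S_ddd = 52.2
Terminal payoffs (K − S): max(-23.14, 0) = 0, max(2.577, 0) = 2.577, max(22.45, 0) = 22.45, max(37.8, 0) = 37.8
Node uu (S = 102.9): continuation = e^(−0.01)·[0.6402·0.0000 + 0.3598·2.5775] = 0.9182; exercise value = 0.0000 ≤ continuation, so V_uu = 0.9182
Node ud (S = 79.48): continuation = e^(−0.01)·[0.6402·2.5775 + 0.3598·22.4462] = 9.6295; exercise value = 10.5250 > continuation, so V_ud = 10.5250 (exercise)
Node dd (S = 61.41): continuation = e^(−0.01)·[0.6402·22.4462 + 0.3598·37.7994] = 27.6920; exercise value = 28.5875 > continuation, so V_dd = 28.5875 (exercise)
Node u (S = 93.5): continuation = e^(−0.01)·[0.6402·0.9182 + 0.3598·10.5250] = 4.3312; exercise value = 0.0000 ≤ continuation, so V_u = 4.3312
Node d (S = 72.25): continuation = e^(−0.01)·[0.6402·10.5250 + 0.3598·28.5875] = 16.8545; exercise value = 17.7500 > continuation, so V_d = 17.7500 (exercise)
Node 0 (S = 85): continuation = e^(−0.01)·[0.6402·4.3312 + 0.3598·17.7500] = 9.0681; exercise value = 5.0000 ≤ continuation, so V_0 = 9.0681

$9.07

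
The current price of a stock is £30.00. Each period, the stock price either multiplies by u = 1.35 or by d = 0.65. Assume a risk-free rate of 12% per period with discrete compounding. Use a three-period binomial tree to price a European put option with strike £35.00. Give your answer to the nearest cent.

Risk-neutral probability p = (1 + 0.12 − 0.65)/(1.35 − 0.65) = 0.4700/0.7000 = 0.6714
Terminal stock prices: S_uuu = 73.81, S_uud = 35.54, S_udd = 17.11, S_ddd = 8.239
Terminal payoffs (K − S): max(-38.81, 0) = 0, max(-0.5388, 0) = 0, max(17.89, 0) = 17.89, max(26.76, 0) = 26.76
Node uu (S = 54.68): V_uu = 1/1.12·[0.6714·0.0000 + 0.3286·0.0000] = 0.0000
Node ud (S = 26.32): V_ud = 1/1.12·[0.6714·0.0000 + 0.3286·17.8887] = 5.2480
Node dd (S = 12.68): V_dd = 1/1.12·[0.6714·17.8887 + 0.3286·26.7613] = 18.5750
Node u (S = 40.5): V_u = 1/1.12·[0.6714·0.0000 + 0.3286·5.2480] = 1.5396
Node d (S = 19.5): V_d = 1/1.12·[0.6714·5.2480 + 0.3286·18.5750] = 8.5954
Node 0 (S = 30): V_0 = 1/1.12·[0.6714·1.5396 + 0.3286·8.5954] = 3.4446

£3.44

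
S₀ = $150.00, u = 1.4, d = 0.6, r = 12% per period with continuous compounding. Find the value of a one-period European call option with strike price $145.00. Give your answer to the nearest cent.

$38.01

Risk-neutral probability p = (e^0.12 − 0.6)/(1.4 − 0.6) = 0.5275/0.8000 = 0.6594
Terminal stock prices: S_u = 210, S_d = 90
Terminal payoffs (S − K): max(65, 0) = 65, max(-55, 0) = 0
Node 0 (S = 150): V_0 = e^(−0.12)·[0.6594·65.0000 + 0.3406·0.0000] = 38.0126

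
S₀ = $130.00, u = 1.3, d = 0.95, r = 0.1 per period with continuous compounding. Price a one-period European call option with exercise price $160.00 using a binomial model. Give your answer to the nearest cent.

$3.61

Risk-neutral probability p = (e^0.1 − 0.95)/(1.3 − 0.95) = 0.1552/0.3500 = 0.4433
Terminal stock prices: S_u = 169, S_d = 123.5
Terminal payoffs (S − K): max(9, 0) = 9, max(-36.5, 0) = 0
Node 0 (S = 130): V_0 = e^(−0.1)·[0.4433·9.0000 + 0.5567·0.0000] = 3.6104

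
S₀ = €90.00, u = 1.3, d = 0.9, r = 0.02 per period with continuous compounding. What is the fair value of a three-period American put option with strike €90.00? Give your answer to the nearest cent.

€8.04

Risk-neutral probability p = (e^0.02 − 0.9)/(1.3 − 0.9) = 0.1202/0.4000 = 0.3005
Terminal stock prices: S_uuu = 197.7, S_uud = 136.9, S_udd = 94.77, S_ddd = 65.61
Terminal payoffs (K − S): max(-107.7, 0) = 0, max(-46.89, 0) = 0, max(-4.77, 0) = 0, max(24.39, 0) = 24.39
Node uu (S = 152.1): continuation = e^(−0.02)·[0.3005·0.0000 + 0.6995·0.0000] = 0.0000; exercise value = 0.0000 ≤ continuation, so V_uu = 0.0000
Node ud (S = 105.3): continuation = e^(−0.02)·[0.3005·0.0000 + 0.6995·0.0000] = 0.0000; exercise value = 0.0000 ≤ continuation, so V_ud = 0.0000
Node dd (S = 72.9): continuation = e^(−0.02)·[0.3005·0.0000 + 0.6995·24.3900] = 16.7229; exercise value = 17.1000 > continuation, so V_dd = 17.1000 (exercise)
Node u (S = 117): continuation = e^(−0.02)·[0.3005·0.0000 + 0.6995·0.0000] = 0.0000; exercise value = 0.0000 ≤ continuation, so V_u = 0.0000
Node d (S = 81): continuation = e^(−0.02)·[0.3005·0.0000 + 0.6995·17.1000] = 11.7245; exercise value = 9.0000 ≤ continuation, so V_d = 11.7245
Node 0 (S = 90): continuation = e^(−0.02)·[0.3005·0.0000 + 0.6995·11.7245] = 8.0389; exercise value = 0.0000 ≤ continuation, so V_0 = 8.0389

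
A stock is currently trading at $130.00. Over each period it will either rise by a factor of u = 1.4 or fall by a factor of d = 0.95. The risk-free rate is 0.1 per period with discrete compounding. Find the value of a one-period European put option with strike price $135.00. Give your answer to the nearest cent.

$6.97

Risk-neutral probability p = (1 + 0.1 − 0.95)/(1.4 − 0.95) = 0.1500/0.4500 = 0.3333
Terminal stock prices: S_u = 182, S_d = 123.5
Terminal payoffs (K − S): max(-47, 0) = 0, max(11.5, 0) = 11.5
Node 0 (S = 130): V_0 = 1/1.1·[0.3333·0.0000 + 0.6667·11.5000] = 6.9697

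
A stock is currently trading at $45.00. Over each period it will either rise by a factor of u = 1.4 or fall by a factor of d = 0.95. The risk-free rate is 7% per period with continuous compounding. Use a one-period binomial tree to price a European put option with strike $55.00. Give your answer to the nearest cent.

Risk-neutral probability p = (e^0.07 − 0.95)/(1.4 − 0.95) = 0.1225/0.4500 = 0.2722
Terminal stock prices: S_u = 63, S_d = 42.75
Terminal payoffs (K − S): max(-8, 0) = 0, max(12.25, 0) = 12.25
Node 0 (S = 45): V_0 = e^(−0.07)·[0.2722·0.0000 + 0.7278·12.2500] = 8.3123

$8.31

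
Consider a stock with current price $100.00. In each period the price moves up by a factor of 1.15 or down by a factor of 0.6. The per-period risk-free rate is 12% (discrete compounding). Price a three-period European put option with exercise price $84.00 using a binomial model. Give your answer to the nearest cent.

$0.75

Risk-neutral probability p = (1 + 0.12 − 0.6)/(1.15 − 0.6) = 0.5200/0.5500 = 0.9455
Terminal stock prices: S_uuu = 152.1, S_uud = 79.35, S_udd = 41.4, S_ddd = 21.6
Terminal payoffs (K − S): max(-68.09, 0) = 0, max(4.65, 0) = 4.65, max(42.6, 0) = 42.6, max(62.4, 0) = 62.4
Node uu (S = 132.2): V_uu = 1/1.12·[0.9455·0.0000 + 0.0545·4.6500] = 0.2265
Node ud (S = 69): V_ud = 1/1.12·[0.9455·4.6500 + 0.0545·42.6000] = 6.0000
Node dd (S = 36): V_dd = 1/1.12·[0.9455·42.6000 + 0.0545·62.4000] = 39.0000
Node u (S = 115): V_u = 1/1.12·[0.9455·0.2265 + 0.0545·6.0000] = 0.4834
Node d (S = 60): V_d = 1/1.12·[0.9455·6.0000 + 0.0545·39.0000] = 6.9643
Node 0 (S = 100): V_0 = 1/1.12·[0.9455·0.4834 + 0.0545·6.9643] = 0.7472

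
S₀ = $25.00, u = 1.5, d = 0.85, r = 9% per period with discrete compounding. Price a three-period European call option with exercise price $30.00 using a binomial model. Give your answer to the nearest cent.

$5.66

Risk-neutral probability p = (1 + 0.09 − 0.85)/(1.5 − 0.85) = 0.2400/0.6500 = 0.3692
Terminal stock prices: S_uuu = 84.38, S_uud = 47.81, S_udd = 27.09, S_ddd = 15.35
Terminal payoffs (S − K): max(54.38, 0) = 54.38, max(17.81, 0) = 17.81, max(-2.906, 0) = 0, max(-14.65, 0) = 0
Node uu (S = 56.25): V_uu = 1/1.09·[0.3692·54.3750 + 0.6308·17.8125] = 28.7271
Node ud (S = 31.88): V_ud = 1/1.09·[0.3692·17.8125 + 0.6308·0.0000] = 6.0339
Node dd (S = 18.06): V_dd = 1/1.09·[0.3692·0.0000 + 0.6308·0.0000] = 0.0000
Node u (S = 37.5): V_u = 1/1.09·[0.3692·28.7271 + 0.6308·6.0339] = 13.2228
Node d (S = 21.25): V_d = 1/1.09·[0.3692·6.0339 + 0.6308·0.0000] = 2.0439
Node 0 (S = 25): V_0 = 1/1.09·[0.3692·13.2228 + 0.6308·2.0439] = 5.6620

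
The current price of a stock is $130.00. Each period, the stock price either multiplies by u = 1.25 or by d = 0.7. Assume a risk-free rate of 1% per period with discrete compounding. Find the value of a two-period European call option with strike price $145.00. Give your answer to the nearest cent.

$18.10

Risk-neutral probability p = (1 + 0.01 − 0.7)/(1.25 − 0.7) = 0.3100/0.5500 = 0.5636
Terminal stock prices: S_uu = 203.1, S_ud = 113.7, S_dd = 63.7
Terminal payoffs (S − K): max(58.12, 0) = 58.12, max(-31.25, 0) = 0, max(-81.3, 0) = 0
Node u (S = 162.5): V_u = 1/1.01·[0.5636·58.1250 + 0.4364·0.0000] = 32.4370
Node d (S = 91): V_d = 1/1.01·[0.5636·0.0000 + 0.4364·0.0000] = 0.0000
Node 0 (S = 130): V_0 = 1/1.01·[0.5636·32.4370 + 0.4364·0.0000] = 18.1017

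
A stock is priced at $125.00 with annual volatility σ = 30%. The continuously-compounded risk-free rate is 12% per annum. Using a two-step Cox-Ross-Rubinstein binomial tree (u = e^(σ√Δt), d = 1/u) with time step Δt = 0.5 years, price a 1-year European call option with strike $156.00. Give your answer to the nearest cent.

$10.89

CRR parameters: u = e^(σ√Δt) = e^(0.3·√0.5) = 1.2363, d = 1/u = 0.8089
Per-period rate: rΔt = 0.12·0.5 = 0.06, so R = e^0.06 = 1.0618
Risk-neutral probability p = (e^0.06 − 0.8089)/(1.2363 − 0.8089) = 0.2530/0.4275 = 0.5918
Terminal stock prices: S_uu = 191.1, S_ud = 125, S_dd = 81.78
Terminal payoffs (S − K): max(35.06, 0) = 35.06, max(-31, 0) = 0, max(-74.22, 0) = 0
Node u (S = 154.5): V_u = e^(−0.06)·[0.5918·35.0581 + 0.4082·0.0000] = 19.5401
Node d (S = 101.1): V_d = e^(−0.06)·[0.5918·0.0000 + 0.4082·0.0000] = 0.0000
Node 0 (S = 125): V_0 = e^(−0.06)·[0.5918·19.5401 + 0.4082·0.0000] = 10.8909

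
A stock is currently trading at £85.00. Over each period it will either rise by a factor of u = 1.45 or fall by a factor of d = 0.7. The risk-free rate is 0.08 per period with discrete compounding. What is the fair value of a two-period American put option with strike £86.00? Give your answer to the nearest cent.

£12.10

Risk-neutral probability p = (1 + 0.08 − 0.7)/(1.45 − 0.7) = 0.3800/0.7500 = 0.5067
Terminal stock prices: S_uu = 178.7, S_ud = 86.27, S_dd = 41.65
Terminal payoffs (K − S): max(-92.71, 0) = 0, max(-0.275, 0) = 0, max(44.35, 0) = 44.35
Node u (S = 123.2): continuation = 1/1.08·[0.5067·0.0000 + 0.4933·0.0000] = 0.0000; exercise value = 0.0000 ≤ continuation, so V_u = 0.0000
Node d (S = 59.5): continuation = 1/1.08·[0.5067·0.0000 + 0.4933·44.3500] = 20.2586; exercise value = 26.5000 > continuation, so V_d = 26.5000 (exercise)
Node 0 (S = 85): continuation = 1/1.08·[0.5067·0.0000 + 0.4933·26.5000] = 12.1049; exercise value = 1.0000 ≤ continuation, so V_0 = 12.1049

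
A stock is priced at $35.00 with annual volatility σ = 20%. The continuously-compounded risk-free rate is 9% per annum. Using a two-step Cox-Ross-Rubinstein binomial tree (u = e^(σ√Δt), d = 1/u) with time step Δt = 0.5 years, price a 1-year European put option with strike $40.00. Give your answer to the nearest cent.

CRR parameters: u = e^(σ√Δt) = e^(0.2·√0.5) = 1.1519, d = 1/u = 0.8681
Per-period rate: rΔt = 0.09·0.5 = 0.045, so R = e^0.045 = 1.0460
Risk-neutral probability p = (e^0.045 − 0.8681)/(1.1519 − 0.8681) = 0.1779/0.2838 = 0.6269
Terminal stock prices: S_uu = 46.44, S_ud = 35, S_dd = 26.38
Terminal payoffs (K − S): max(-6.441, 0) = 0, max(5, 0) = 5, max(13.62, 0) = 13.62
Node u (S = 40.32): V_u = e^(−0.045)·[0.6269·0.0000 + 0.3731·5.0000] = 1.7834
Node d (S = 30.38): V_d = e^(−0.045)·[0.6269·5.0000 + 0.3731·13.6227] = 7.8556
Node 0 (S = 35): V_0 = e^(−0.045)·[0.6269·1.7834 + 0.3731·7.8556] = 3.8708

$3.87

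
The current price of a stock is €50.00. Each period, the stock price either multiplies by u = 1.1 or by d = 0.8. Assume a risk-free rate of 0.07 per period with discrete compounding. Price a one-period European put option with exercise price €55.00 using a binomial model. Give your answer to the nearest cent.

€1.40

Risk-neutral probability p = (1 + 0.07 − 0.8)/(1.1 − 0.8) = 0.2700/0.3000 = 0.9000
Terminal stock prices: S_u = 55, S_d = 40
Terminal payoffs (K − S): max(0, 0) = 0, max(15, 0) = 15
Node 0 (S = 50): V_0 = 1/1.07·[0.9000·0.0000 + 0.1000·15.0000] = 1.4019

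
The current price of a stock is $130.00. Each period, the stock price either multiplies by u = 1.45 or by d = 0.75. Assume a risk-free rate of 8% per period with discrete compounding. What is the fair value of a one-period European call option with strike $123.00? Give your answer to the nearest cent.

Risk-neutral probability p = (1 + 0.08 − 0.75)/(1.45 − 0.75) = 0.3300/0.7000 = 0.4714
Terminal stock prices: S_u = 188.5, S_d = 97.5
Terminal payoffs (S − K): max(65.5, 0) = 65.5, max(-25.5, 0) = 0
Node 0 (S = 130): V_0 = 1/1.08·[0.4714·65.5000 + 0.5286·0.0000] = 28.5913

$28.59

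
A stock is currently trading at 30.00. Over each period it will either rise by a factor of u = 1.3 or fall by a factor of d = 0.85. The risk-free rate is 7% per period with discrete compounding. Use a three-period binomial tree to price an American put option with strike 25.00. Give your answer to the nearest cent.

Risk-neutral probability p = (1 + 0.07 − 0.85)/(1.3 − 0.85) = 0.2200/0.4500 = 0.4889
Terminal stock prices: S_uuu = 65.91, S_uud = 43.09, S_udd = 28.18, S_ddd = 18.42
Terminal payoffs (K − S): max(-40.91, 0) = 0, max(-18.09, 0) = 0, max(-3.177, 0) = 0, max(6.576, 0) = 6.576
Node uu (S = 50.7): continuation = 1/1.07·[0.4889·0.0000 + 0.5111·0.0000] = 0.0000; exercise value = 0.0000 ≤ continuation, so V_uu = 0.0000
Node ud (S = 33.15): continuation = 1/1.07·[0.4889·0.0000 + 0.5111·0.0000] = 0.0000; exercise value = 0.0000 ≤ continuation, so V_ud = 0.0000
Node dd (S = 21.67): continuation = 1/1.07·[0.4889·0.0000 + 0.5111·6.5763] = 3.1413; exercise value = 3.3250 > continuation, so V_dd = 3.3250 (exercise)
Node u (S = 39): continuation = 1/1.07·[0.4889·0.0000 + 0.5111·0.0000] = 0.0000; exercise value = 0.0000 ≤ continuation, so V_u = 0.0000
Node d (S = 25.5): continuation = 1/1.07·[0.4889·0.0000 + 0.5111·3.3250] = 1.5883; exercise value = 0.0000 ≤ continuation, so V_d = 1.5883
Node 0 (S = 30): continuation = 1/1.07·[0.4889·0.0000 + 0.5111·1.5883] = 0.7587; exercise value = 0.0000 ≤ continuation, so V_0 = 0.7587

0.76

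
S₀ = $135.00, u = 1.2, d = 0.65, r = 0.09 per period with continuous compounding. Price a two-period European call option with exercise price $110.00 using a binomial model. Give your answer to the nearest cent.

Risk-neutral probability p = (e^0.09 − 0.65)/(1.2 − 0.65) = 0.4442/0.5500 = 0.8076
Terminal stock prices: S_uu = 194.4, S_ud = 105.3, S_dd = 57.04
Terminal payoffs (S − K): max(84.4, 0) = 84.4, max(-4.7, 0) = 0, max(-52.96, 0) = 0
Node u (S = 162): V_u = e^(−0.09)·[0.8076·84.4000 + 0.1924·0.0000] = 62.2941
Node d (S = 87.75): V_d = e^(−0.09)·[0.8076·0.0000 + 0.1924·0.0000] = 0.0000
Node 0 (S = 135): V_0 = e^(−0.09)·[0.8076·62.2941 + 0.1924·0.0000] = 45.9781

$45.98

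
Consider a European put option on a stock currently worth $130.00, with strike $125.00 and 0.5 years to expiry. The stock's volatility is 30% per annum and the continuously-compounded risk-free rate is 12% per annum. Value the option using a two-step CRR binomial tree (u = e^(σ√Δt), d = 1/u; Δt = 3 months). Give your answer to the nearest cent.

CRR parameters: u = e^(σ√Δt) = e^(0.3·√0.25) = 1.1618, d = 1/u = 0.8607
Per-period rate: rΔt = 0.12·0.25 = 0.03, so R = e^0.03 = 1.0305
Risk-neutral probability p = (e^0.03 − 0.8607)/(1.1618 − 0.8607) = 0.1697/0.3011 = 0.5637
Terminal stock prices: S_uu = 175.5, S_ud = 130, S_dd = 96.31
Terminal payoffs (K − S): max(-50.48, 0) = 0, max(-5, 0) = 0, max(28.69, 0) = 28.69
Node u (S = 151): V_u = e^(−0.03)·[0.5637·0.0000 + 0.4363·0.0000] = 0.0000
Node d (S = 111.9): V_d = e^(−0.03)·[0.5637·0.0000 + 0.4363·28.6936] = 12.1489
Node 0 (S = 130): V_0 = e^(−0.03)·[0.5637·0.0000 + 0.4363·12.1489] = 5.1438

$5.14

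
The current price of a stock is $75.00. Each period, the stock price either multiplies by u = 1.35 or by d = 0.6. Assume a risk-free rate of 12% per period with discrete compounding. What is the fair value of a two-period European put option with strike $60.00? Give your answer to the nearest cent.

Risk-neutral probability p = (1 + 0.12 − 0.6)/(1.35 − 0.6) = 0.5200/0.7500 = 0.6933
Terminal stock prices: S_uu = 136.7, S_ud = 60.75, S_dd = 27
Terminal payoffs (K − S): max(-76.69, 0) = 0, max(-0.75, 0) = 0, max(33, 0) = 33
Node u (S = 101.2): V_u = 1/1.12·[0.6933·0.0000 + 0.3067·0.0000] = 0.0000
Node d (S = 45): V_d = 1/1.12·[0.6933·0.0000 + 0.3067·33.0000] = 9.0357
Node 0 (S = 75): V_0 = 1/1.12·[0.6933·0.0000 + 0.3067·9.0357] = 2.4741

$2.47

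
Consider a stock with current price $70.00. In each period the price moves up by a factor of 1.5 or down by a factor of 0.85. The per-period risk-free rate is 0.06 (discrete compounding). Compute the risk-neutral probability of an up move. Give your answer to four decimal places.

Risk-neutral probability p = (1 + 0.06 − 0.85)/(1.5 − 0.85) = 0.2100/0.6500 = 0.3231

p = 0.3231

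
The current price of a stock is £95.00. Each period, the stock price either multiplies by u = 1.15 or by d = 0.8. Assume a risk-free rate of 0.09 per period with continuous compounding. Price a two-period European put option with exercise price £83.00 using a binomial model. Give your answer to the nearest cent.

£0.47

Risk-neutral probability p = (e^0.09 − 0.8)/(1.15 − 0.8) = 0.2942/0.3500 = 0.8405
Terminal stock prices: S_uu = 125.6, S_ud = 87.4, S_dd = 60.8
Terminal payoffs (K − S): max(-42.64, 0) = 0, max(-4.4, 0) = 0, max(22.2, 0) = 22.2
Node u (S = 109.2): V_u = e^(−0.09)·[0.8405·0.0000 + 0.1595·0.0000] = 0.0000
Node d (S = 76): V_d = e^(−0.09)·[0.8405·0.0000 + 0.1595·22.2000] = 3.2362
Node 0 (S = 95): V_0 = e^(−0.09)·[0.8405·0.0000 + 0.1595·3.2362] = 0.4718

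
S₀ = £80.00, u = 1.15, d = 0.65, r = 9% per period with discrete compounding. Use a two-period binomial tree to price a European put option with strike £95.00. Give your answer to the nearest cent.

£7.00

Risk-neutral probability p = (1 + 0.09 − 0.65)/(1.15 − 0.65) = 0.4400/0.5000 = 0.8800
Terminal stock prices: S_uu = 105.8, S_ud = 59.8, S_dd = 33.8
Terminal payoffs (K − S): max(-10.8, 0) = 0, max(35.2, 0) = 35.2, max(61.2, 0) = 61.2
Node u (S = 92): V_u = 1/1.09·[0.8800·0.0000 + 0.1200·35.2000] = 3.8752
Node d (S = 52): V_d = 1/1.09·[0.8800·35.2000 + 0.1200·61.2000] = 35.1560
Node 0 (S = 80): V_0 = 1/1.09·[0.8800·3.8752 + 0.1200·35.1560] = 6.9990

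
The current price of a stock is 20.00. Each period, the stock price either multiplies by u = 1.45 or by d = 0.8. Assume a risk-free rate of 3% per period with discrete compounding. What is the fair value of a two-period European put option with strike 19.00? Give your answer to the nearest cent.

2.44

Risk-neutral probability p = (1 + 0.03 − 0.8)/(1.45 − 0.8) = 0.2300/0.6500 = 0.3538
Terminal stock prices: S_uu = 42.05, S_ud = 23.2, S_dd = 12.8
Terminal payoffs (K − S): max(-23.05, 0) = 0, max(-4.2, 0) = 0, max(6.2, 0) = 6.2
Node u (S = 29): V_u = 1/1.03·[0.3538·0.0000 + 0.6462·0.0000] = 0.0000
Node d (S = 16): V_d = 1/1.03·[0.3538·0.0000 + 0.6462·6.2000] = 3.8895
Node 0 (S = 20): V_0 = 1/1.03·[0.3538·0.0000 + 0.6462·3.8895] = 2.4400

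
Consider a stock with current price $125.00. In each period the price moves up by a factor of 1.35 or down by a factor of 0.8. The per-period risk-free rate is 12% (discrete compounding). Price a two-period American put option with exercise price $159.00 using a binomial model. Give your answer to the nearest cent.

Risk-neutral probability p = (1 + 0.12 − 0.8)/(1.35 − 0.8) = 0.3200/0.5500 = 0.5818
Terminal stock prices: S_uu = 227.8, S_ud = 135, S_dd = 80
Terminal payoffs (K − S): max(-68.81, 0) = 0, max(24, 0) = 24, max(79, 0) = 79
Node u (S = 168.8): continuation = 1/1.12·[0.5818·0.0000 + 0.4182·24.0000] = 8.9610; exercise value = 0.0000 ≤ continuation, so V_u = 8.9610
Node d (S = 100): continuation = 1/1.12·[0.5818·24.0000 + 0.4182·79.0000] = 41.9643; exercise value = 59.0000 > continuation, so V_d = 59.0000 (exercise)
Node 0 (S = 125): continuation = 1/1.12·[0.5818·8.9610 + 0.4182·59.0000] = 26.6843; exercise value = 34.0000 > continuation, so V_0 = 34.0000 (exercise)

$34.00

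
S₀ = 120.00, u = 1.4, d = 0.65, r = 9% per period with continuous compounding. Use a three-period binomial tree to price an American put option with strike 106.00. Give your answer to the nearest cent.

13.07

Risk-neutral probability p = (e^0.09 − 0.65)/(1.4 − 0.65) = 0.4442/0.7500 = 0.5922
Terminal stock prices: S_uuu = 329.3, S_uud = 152.9, S_udd = 70.98, S_ddd = 32.95
Terminal payoffs (K − S): max(-223.3, 0) = 0, max(-46.88, 0) = 0, max(35.02, 0) = 35.02, max(73.05, 0) = 73.05
Node uu (S = 235.2): continuation = e^(−0.09)·[0.5922·0.0000 + 0.4078·0.0000] = 0.0000; exercise value = 0.0000 ≤ continuation, so V_uu = 0.0000
Node ud (S = 109.2): continuation = e^(−0.09)·[0.5922·0.0000 + 0.4078·35.0200] = 13.0510; exercise value = 0.0000 ≤ continuation, so V_ud = 13.0510
Node dd (S = 50.7): continuation = e^(−0.09)·[0.5922·35.0200 + 0.4078·73.0450] = 46.1767; exercise value = 55.3000 > continuation, so V_dd = 55.3000 (exercise)
Node u (S = 168): continuation = e^(−0.09)·[0.5922·0.0000 + 0.4078·13.0510] = 4.8637; exercise value = 0.0000 ≤ continuation, so V_u = 4.8637
Node d (S = 78): continuation = e^(−0.09)·[0.5922·13.0510 + 0.4078·55.3000] = 27.6727; exercise value = 28.0000 > continuation, so V_d = 28.0000 (exercise)
Node 0 (S = 120): continuation = e^(−0.09)·[0.5922·4.8637 + 0.4078·28.0000] = 13.0673; exercise value = 0.0000 ≤ continuation, so V_0 = 13.0673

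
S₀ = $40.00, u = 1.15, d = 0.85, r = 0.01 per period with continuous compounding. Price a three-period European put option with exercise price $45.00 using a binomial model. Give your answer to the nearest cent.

$6.00

Risk-neutral probability p = (e^0.01 − 0.85)/(1.15 − 0.85) = 0.1601/0.3000 = 0.5335
Terminal stock prices: S_uuu = 60.83, S_uud = 44.96, S_udd = 33.23, S_ddd = 24.56
Terminal payoffs (K − S): max(-15.83, 0) = 0, max(0.035, 0) = 0.035, max(11.77, 0) = 11.77, max(20.44, 0) = 20.44
Node uu (S = 52.9): V_uu = e^(−0.01)·[0.5335·0.0000 + 0.4665·0.0350] = 0.0162
Node ud (S = 39.1): V_ud = e^(−0.01)·[0.5335·0.0350 + 0.4665·11.7650] = 5.4522
Node dd (S = 28.9): V_dd = e^(−0.01)·[0.5335·11.7650 + 0.4665·20.4350] = 15.6522
Node u (S = 46): V_u = e^(−0.01)·[0.5335·0.0162 + 0.4665·5.4522] = 2.5267
Node d (S = 34): V_d = e^(−0.01)·[0.5335·5.4522 + 0.4665·15.6522] = 10.1089
Node 0 (S = 40): V_0 = e^(−0.01)·[0.5335·2.5267 + 0.4665·10.1089] = 6.0035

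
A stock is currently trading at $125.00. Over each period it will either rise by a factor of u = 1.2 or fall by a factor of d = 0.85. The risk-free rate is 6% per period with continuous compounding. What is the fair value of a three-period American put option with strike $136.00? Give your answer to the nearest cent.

Risk-neutral probability p = (e^0.06 − 0.85)/(1.2 − 0.85) = 0.2118/0.3500 = 0.6052
Terminal stock prices: S_uuu = 216, S_uud = 153, S_udd = 108.4, S_ddd = 76.77
Terminal payoffs (K − S): max(-80, 0) = 0, max(-17, 0) = 0, max(27.63, 0) = 27.63, max(59.23, 0) = 59.23
Node uu (S = 180): continuation = e^(−0.06)·[0.6052·0.0000 + 0.3948·0.0000] = 0.0000; exercise value = 0.0000 ≤ continuation, so V_uu = 0.0000
Node ud (S = 127.5): continuation = e^(−0.06)·[0.6052·0.0000 + 0.3948·27.6250] = 10.2700; exercise value = 8.5000 ≤ continuation, so V_ud = 10.2700
Node dd (S = 90.31): continuation = e^(−0.06)·[0.6052·27.6250 + 0.3948·59.2344] = 37.7675; exercise value = 45.6875 > continuation, so V_dd = 45.6875 (exercise)
Node u (S = 150): continuation = e^(−0.06)·[0.6052·0.0000 + 0.3948·10.2700] = 3.8180; exercise value = 0.0000 ≤ continuation, so V_u = 3.8180
Node d (S = 106.2): continuation = e^(−0.06)·[0.6052·10.2700 + 0.3948·45.6875] = 22.8389; exercise value = 29.7500 > continuation, so V_d = 29.7500 (exercise)
Node 0 (S = 125): continuation = e^(−0.06)·[0.6052·3.8180 + 0.3948·29.7500] = 13.2363; exercise value = 11.0000 ≤ continuation, so V_0 = 13.2363

$13.24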